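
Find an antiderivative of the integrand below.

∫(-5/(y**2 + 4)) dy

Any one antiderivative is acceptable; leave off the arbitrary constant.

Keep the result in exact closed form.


Answer: -5*atan(y/2)/2.


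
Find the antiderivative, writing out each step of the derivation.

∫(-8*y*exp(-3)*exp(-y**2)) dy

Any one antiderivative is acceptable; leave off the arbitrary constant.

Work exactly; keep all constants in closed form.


Step 1. Substitute u = y**2 + 3, turning ∫(-8*y*exp(-3)*exp(-y**2)) dy into ∫(-4*exp(-u)) du: now ∫(-4*exp(-u)) du.
Step 2. Evaluate the standard form: now 4*exp(-u).
Step 3. Substitute back u = y**2 + 3: now 4*exp(-y**2 - 3).
Answer: 4*exp(-y**2 - 3).


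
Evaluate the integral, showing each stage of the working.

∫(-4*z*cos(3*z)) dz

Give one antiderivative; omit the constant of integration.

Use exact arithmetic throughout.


Step 1. Integrate ∫(-4*z*cos(3*z)) dz by parts with u = z, dv = (-4*cos(3*z)) dz, so v = -4*sin(3*z)/3: now -4*z*sin(3*z)/3 + ∫(4*sin(3*z)/3) dz.
Step 2. Evaluate the standard form: now -4*z*sin(3*z)/3 - 4*cos(3*z)/9.
Answer: -4*z*sin(3*z)/3 - 4*cos(3*z)/9.


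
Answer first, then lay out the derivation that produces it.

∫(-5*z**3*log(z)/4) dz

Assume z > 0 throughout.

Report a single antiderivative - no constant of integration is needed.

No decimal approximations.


The answer is -5*z**4*log(z)/16 + 5*z**4/64.
Step 1. Integrate ∫(-5*z**3*log(z)/4) dz by parts with u = log(z), dv = (-5*z**3/4) dz, so v = -5*z**4/16 [assuming z > 0]: now -5*z**4*log(z)/16 + ∫(5*z**3/16) dz.
Step 2. Evaluate the standard form: now -5*z**4*log(z)/16 + 5*z**4/64.
Answer: -5*z**4*log(z)/16 + 5*z**4/64.


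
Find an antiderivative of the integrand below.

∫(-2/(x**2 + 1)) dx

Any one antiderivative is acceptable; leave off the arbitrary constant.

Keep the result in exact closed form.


Answer: -2*atan(x).


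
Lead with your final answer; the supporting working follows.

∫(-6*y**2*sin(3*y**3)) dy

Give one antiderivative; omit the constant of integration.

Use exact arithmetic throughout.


The answer is 2*cos(3*y**3)/3.
Step 1. Substitute u = y**3, turning ∫(-6*y**2*sin(3*y**3)) dy into ∫(-2*sin(3*u)) du: now ∫(-2*sin(3*u)) du.
Step 2. Evaluate the standard form: now 2*cos(3*u)/3.
Step 3. Substitute back u = y**3: now 2*cos(3*y**3)/3.
Answer: 2*cos(3*y**3)/3.


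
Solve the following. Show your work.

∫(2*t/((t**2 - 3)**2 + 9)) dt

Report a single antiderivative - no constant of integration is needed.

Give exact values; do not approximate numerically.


Step 1. Substitute u = t**2 - 3, turning ∫(2*t/((t**2 - 3)**2 + 9)) dt into ∫(1/(u**2 + 9)) du: now ∫(1/(u**2 + 9)) du.
Step 2. Evaluate the standard form: now atan(u/3)/3.
Step 3. Substitute back u = t**2 - 3: now atan(t**2/3 - 1)/3.
Answer: atan(t**2/3 - 1)/3.


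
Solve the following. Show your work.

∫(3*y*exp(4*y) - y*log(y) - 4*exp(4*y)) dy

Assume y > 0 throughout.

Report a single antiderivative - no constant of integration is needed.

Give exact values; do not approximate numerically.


Step 1. Rewrite: now ∫(3*y*exp(4*y)) dy + ∫(-y*log(y)) dy + ∫(-4*exp(4*y)) dy.
Step 2. Integrate ∫(-y*log(y)) dy by parts with u = log(y), dv = (-y) dy, so v = -y**2/2 [assuming y > 0]: now -y**2*log(y)/2 + ∫(y/2) dy + ∫(3*y*exp(4*y)) dy + ∫(-4*exp(4*y)) dy.
Step 3. Evaluate the standard form: now -y**2*log(y)/2 + y**2/4 + ∫(3*y*exp(4*y)) dy + ∫(-4*exp(4*y)) dy.
Step 4. Evaluate the standard form: now -y**2*log(y)/2 + y**2/4 - exp(4*y) + ∫(3*y*exp(4*y)) dy.
Step 5. Integrate ∫(3*y*exp(4*y)) dy by parts with u = y, dv = (3*exp(4*y)) dy, so v = 3*exp(4*y)/4: now -y**2*log(y)/2 + y**2/4 + 3*y*exp(4*y)/4 - exp(4*y) + ∫(-3*exp(4*y)/4) dy.
Step 6. Evaluate the standard form: now -y**2*log(y)/2 + y**2/4 + 3*y*exp(4*y)/4 - 19*exp(4*y)/16.
Answer: -y**2*log(y)/2 + y**2/4 + 3*y*exp(4*y)/4 - 19*exp(4*y)/16.


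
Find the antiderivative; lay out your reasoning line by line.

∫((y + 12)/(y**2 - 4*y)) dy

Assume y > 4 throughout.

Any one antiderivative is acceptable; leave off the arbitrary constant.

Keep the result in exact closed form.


Step 1. Decompose ∫((y + 12)/(y**2 - 4*y)) dy by partial fractions, (y + 12)/(y**2 - 4*y) = 4/(y - 4) - 3/y: now ∫(-3/y) dy + ∫(4/(y - 4)) dy.
Step 2. Evaluate the standard form [assuming y > 0]: now -3*log(y) + ∫(4/(y - 4)) dy.
Step 3. Evaluate the standard form [assuming y > 4]: now -3*log(y) + 4*log(y - 4).
Answer: -3*log(y) + 4*log(y - 4).


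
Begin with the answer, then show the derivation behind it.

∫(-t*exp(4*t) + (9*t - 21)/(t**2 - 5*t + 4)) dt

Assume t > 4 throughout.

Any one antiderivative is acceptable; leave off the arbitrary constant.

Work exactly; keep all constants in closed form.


The answer is -t*exp(4*t)/4 + exp(4*t)/16 + 5*log(t - 4) + 4*log(t - 1).
Step 1. Rewrite: now ∫(-t*exp(4*t)) dt + ∫((9*t - 21)/(t**2 - 5*t + 4)) dt.
Step 2. Integrate ∫(-t*exp(4*t)) dt by parts with u = t, dv = (-exp(4*t)) dt, so v = -exp(4*t)/4: now -t*exp(4*t)/4 + ∫((9*t - 21)/(t**2 - 5*t + 4)) dt + ∫(exp(4*t)/4) dt.
Step 3. Evaluate the standard form: now -t*exp(4*t)/4 + exp(4*t)/16 + ∫((9*t - 21)/(t**2 - 5*t + 4)) dt.
Step 4. Decompose ∫((9*t - 21)/(t**2 - 5*t + 4)) dt by partial fractions, (9*t - 21)/(t**2 - 5*t + 4) = 4/(t - 1) + 5/(t - 4): now -t*exp(4*t)/4 + exp(4*t)/16 + ∫(5/(t - 4)) dt + ∫(4/(t - 1)) dt.
Step 5. Evaluate the standard form [assuming t > 4]: now -t*exp(4*t)/4 + exp(4*t)/16 + 5*log(t - 4) + ∫(4/(t - 1)) dt.
Step 6. Evaluate the standard form [assuming t > 1]: now -t*exp(4*t)/4 + exp(4*t)/16 + 5*log(t - 4) + 4*log(t - 1).
Answer: -t*exp(4*t)/4 + exp(4*t)/16 + 5*log(t - 4) + 4*log(t - 1).


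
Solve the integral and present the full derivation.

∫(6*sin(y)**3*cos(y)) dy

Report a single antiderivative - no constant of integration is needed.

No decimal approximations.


Step 1. Substitute u = sin(y), turning ∫(6*sin(y)**3*cos(y)) dy into ∫(6*u**3) du: now ∫(6*u**3) du.
Step 2. Evaluate the standard form: now 3*u**4/2.
Step 3. Substitute back u = sin(y): now 3*sin(y)**4/2.
Answer: 3*sin(y)**4/2.


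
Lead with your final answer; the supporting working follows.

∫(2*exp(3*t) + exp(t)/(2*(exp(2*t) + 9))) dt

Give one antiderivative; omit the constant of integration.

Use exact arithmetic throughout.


The answer is 2*exp(3*t)/3 + atan(exp(t)/3)/6.
Step 1. Rewrite: now ∫(exp(t)/(2*(exp(2*t) + 9))) dt + ∫(2*exp(3*t)) dt.
Step 2. Substitute u = exp(t), turning ∫(exp(t)/(2*(exp(2*t) + 9))) dt into ∫(1/(2*(u**2 + 9))) du: now ∫(1/(2*(u**2 + 9))) du + ∫(2*exp(3*t)) dt.
Step 3. Evaluate the standard form: now atan(u/3)/6 + ∫(2*exp(3*t)) dt.
Step 4. Substitute back u = exp(t): now atan(exp(t)/3)/6 + ∫(2*exp(3*t)) dt.
Step 5. Evaluate the standard form: now 2*exp(3*t)/3 + atan(exp(t)/3)/6.
Answer: 2*exp(3*t)/3 + atan(exp(t)/3)/6.


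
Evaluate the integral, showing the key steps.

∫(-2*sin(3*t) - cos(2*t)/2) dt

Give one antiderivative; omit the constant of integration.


Step 1. Rewrite: now ∫(-2*sin(3*t)) dt + ∫(-cos(2*t)/2) dt.
Step 2. Evaluate the standard form: now 2*cos(3*t)/3 + ∫(-cos(2*t)/2) dt.
Step 3. Evaluate the standard form: now -sin(2*t)/4 + 2*cos(3*t)/3.
Answer: -sin(2*t)/4 + 2*cos(3*t)/3.


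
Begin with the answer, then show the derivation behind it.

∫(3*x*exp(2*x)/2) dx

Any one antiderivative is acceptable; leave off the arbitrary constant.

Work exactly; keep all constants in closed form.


The answer is 3*x*exp(2*x)/4 - 3*exp(2*x)/8.
Step 1. Integrate ∫(3*x*exp(2*x)/2) dx by parts with u = x, dv = (3*exp(2*x)/2) dx, so v = 3*exp(2*x)/4: now 3*x*exp(2*x)/4 + ∫(-3*exp(2*x)/4) dx.
Step 2. Evaluate the standard form: now 3*x*exp(2*x)/4 - 3*exp(2*x)/8.
Answer: 3*x*exp(2*x)/4 - 3*exp(2*x)/8.


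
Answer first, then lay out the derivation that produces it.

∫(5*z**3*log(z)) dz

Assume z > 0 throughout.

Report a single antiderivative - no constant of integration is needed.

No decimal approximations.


The answer is 5*z**4*log(z)/4 - 5*z**4/16.
Step 1. Integrate ∫(5*z**3*log(z)) dz by parts with u = log(z), dv = (5*z**3) dz, so v = 5*z**4/4 [assuming z > 0]: now 5*z**4*log(z)/4 + ∫(-5*z**3/4) dz.
Step 2. Evaluate the standard form: now 5*z**4*log(z)/4 - 5*z**4/16.
Answer: 5*z**4*log(z)/4 - 5*z**4/16.


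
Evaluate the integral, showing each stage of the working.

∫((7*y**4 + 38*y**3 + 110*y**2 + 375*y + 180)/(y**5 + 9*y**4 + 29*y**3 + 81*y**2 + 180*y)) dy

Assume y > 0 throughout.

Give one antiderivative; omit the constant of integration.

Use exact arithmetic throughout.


Step 1. Decompose ∫((7*y**4 + 38*y**3 + 110*y**2 + 375*y + 180)/(y**5 + 9*y**4 + 29*y**3 + 81*y**2 + 180*y)) dy by partial fractions, (7*y**4 + 38*y**3 + 110*y**2 + 375*y + 180)/(y**5 + 9*y**4 + 29*y**3 + 81*y**2 + 180*y) = 3/(y**2 + 9) + 4/(y + 5) + 2/(y + 4) + 1/y: now ∫(1/y) dy + ∫(2/(y + 4)) dy + ∫(4/(y + 5)) dy + ∫(3/(y**2 + 9)) dy.
Step 2. Evaluate the standard form [assuming y > -4]: now 2*log(y + 4) + ∫(1/y) dy + ∫(4/(y + 5)) dy + ∫(3/(y**2 + 9)) dy.
Step 3. Evaluate the standard form [assuming y > -5]: now 2*log(y + 4) + 4*log(y + 5) + ∫(1/y) dy + ∫(3/(y**2 + 9)) dy.
Step 4. Evaluate the standard form [assuming y > 0]: now log(y) + 2*log(y + 4) + 4*log(y + 5) + ∫(3/(y**2 + 9)) dy.
Step 5. Evaluate the standard form: now log(y) + 2*log(y + 4) + 4*log(y + 5) + atan(y/3).
Answer: log(y) + 2*log(y + 4) + 4*log(y + 5) + atan(y/3).


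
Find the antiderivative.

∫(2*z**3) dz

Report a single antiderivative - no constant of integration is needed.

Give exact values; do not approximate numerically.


Answer: z**4/2.


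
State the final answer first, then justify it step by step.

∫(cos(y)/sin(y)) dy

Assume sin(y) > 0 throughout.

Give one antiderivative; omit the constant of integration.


The answer is log(sin(y)).
Step 1. Substitute u = sin(y), turning ∫(cos(y)/sin(y)) dy into ∫(1/u) du: now ∫(1/u) du.
Step 2. Evaluate the standard form [assuming u > 0]: now log(u).
Step 3. Substitute back u = sin(y): now log(sin(y)).
Answer: log(sin(y)).


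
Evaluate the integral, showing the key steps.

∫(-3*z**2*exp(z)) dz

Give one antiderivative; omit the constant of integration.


Step 1. Integrate ∫(-3*z**2*exp(z)) dz by parts with u = z**2, dv = (-3*exp(z)) dz, so v = -3*exp(z): now -3*z**2*exp(z) + ∫(6*z*exp(z)) dz.
Step 2. Integrate ∫(6*z*exp(z)) dz by parts with u = z, dv = (6*exp(z)) dz, so v = 6*exp(z): now -3*z**2*exp(z) + 6*z*exp(z) + ∫(-6*exp(z)) dz.
Step 3. Evaluate the standard form: now -3*z**2*exp(z) + 6*z*exp(z) - 6*exp(z).
Answer: -3*z**2*exp(z) + 6*z*exp(z) - 6*exp(z).


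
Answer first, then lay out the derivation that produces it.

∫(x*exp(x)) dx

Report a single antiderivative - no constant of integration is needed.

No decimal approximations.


The answer is x*exp(x) - exp(x).
Step 1. Integrate ∫(x*exp(x)) dx by parts with u = x, dv = (exp(x)) dx, so v = exp(x): now x*exp(x) + ∫(-exp(x)) dx.
Step 2. Evaluate the standard form: now x*exp(x) - exp(x).
Answer: x*exp(x) - exp(x).


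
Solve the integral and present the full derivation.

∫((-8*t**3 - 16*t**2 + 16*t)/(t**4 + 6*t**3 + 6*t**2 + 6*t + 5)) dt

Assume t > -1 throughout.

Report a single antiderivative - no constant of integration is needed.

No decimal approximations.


Step 1. Decompose ∫((-8*t**3 - 16*t**2 + 16*t)/(t**4 + 6*t**3 + 6*t**2 + 6*t + 5)) dt by partial fractions, (-8*t**3 - 16*t**2 + 16*t)/(t**4 + 6*t**3 + 6*t**2 + 6*t + 5) = 4/(t**2 + 1) - 5/(t + 5) - 3/(t + 1): now ∫(-3/(t + 1)) dt + ∫(-5/(t + 5)) dt + ∫(4/(t**2 + 1)) dt.
Step 2. Evaluate the standard form [assuming t > -5]: now -5*log(t + 5) + ∫(-3/(t + 1)) dt + ∫(4/(t**2 + 1)) dt.
Step 3. Evaluate the standard form [assuming t > -1]: now -3*log(t + 1) - 5*log(t + 5) + ∫(4/(t**2 + 1)) dt.
Step 4. Evaluate the standard form: now -3*log(t + 1) - 5*log(t + 5) + 4*atan(t).
Answer: -3*log(t + 1) - 5*log(t + 5) + 4*atan(t).


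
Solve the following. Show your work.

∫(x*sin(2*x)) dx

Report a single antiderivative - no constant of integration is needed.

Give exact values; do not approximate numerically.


Step 1. Integrate ∫(x*sin(2*x)) dx by parts with u = x, dv = (sin(2*x)) dx, so v = -cos(2*x)/2: now -x*cos(2*x)/2 + ∫(cos(2*x)/2) dx.
Step 2. Evaluate the standard form: now -x*cos(2*x)/2 + sin(2*x)/4.
Answer: -x*cos(2*x)/2 + sin(2*x)/4.


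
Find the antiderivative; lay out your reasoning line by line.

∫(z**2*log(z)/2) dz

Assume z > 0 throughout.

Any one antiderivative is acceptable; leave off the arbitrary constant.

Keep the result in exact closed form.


Step 1. Integrate ∫(z**2*log(z)/2) dz by parts with u = log(z), dv = (z**2/2) dz, so v = z**3/6 [assuming z > 0]: now z**3*log(z)/6 + ∫(-z**2/6) dz.
Step 2. Evaluate the standard form: now z**3*log(z)/6 - z**3/18.
Answer: z**3*log(z)/6 - z**3/18.


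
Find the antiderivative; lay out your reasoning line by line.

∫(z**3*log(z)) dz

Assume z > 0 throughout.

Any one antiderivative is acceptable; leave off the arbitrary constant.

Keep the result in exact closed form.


Step 1. Integrate ∫(z**3*log(z)) dz by parts with u = log(z), dv = (z**3) dz, so v = z**4/4 [assuming z > 0]: now z**4*log(z)/4 + ∫(-z**3/4) dz.
Step 2. Evaluate the standard form: now z**4*log(z)/4 - z**4/16.
Answer: z**4*log(z)/4 - z**4/16.


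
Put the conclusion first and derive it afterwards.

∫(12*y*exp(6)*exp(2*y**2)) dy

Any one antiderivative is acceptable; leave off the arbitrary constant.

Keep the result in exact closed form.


The answer is 3*exp(2*y**2 + 6).
Step 1. Substitute u = y**2 + 3, turning ∫(12*y*exp(6)*exp(2*y**2)) dy into ∫(6*exp(2*u)) du: now ∫(6*exp(2*u)) du.
Step 2. Evaluate the standard form: now 3*exp(2*u).
Step 3. Substitute back u = y**2 + 3: now 3*exp(2*y**2 + 6).
Answer: 3*exp(2*y**2 + 6).


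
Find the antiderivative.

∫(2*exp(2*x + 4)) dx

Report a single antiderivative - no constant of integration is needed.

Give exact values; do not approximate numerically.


Answer: exp(2*x + 4).


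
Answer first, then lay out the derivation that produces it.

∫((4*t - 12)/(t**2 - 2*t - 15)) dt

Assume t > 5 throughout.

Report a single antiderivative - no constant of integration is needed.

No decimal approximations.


The answer is log(t - 5) + 3*log(t + 3).
Step 1. Decompose ∫((4*t - 12)/(t**2 - 2*t - 15)) dt by partial fractions, (4*t - 12)/(t**2 - 2*t - 15) = 3/(t + 3) + 1/(t - 5): now ∫(1/(t - 5)) dt + ∫(3/(t + 3)) dt.
Step 2. Evaluate the standard form [assuming t > 5]: now log(t - 5) + ∫(3/(t + 3)) dt.
Step 3. Evaluate the standard form [assuming t > -3]: now log(t - 5) + 3*log(t + 3).
Answer: log(t - 5) + 3*log(t + 3).


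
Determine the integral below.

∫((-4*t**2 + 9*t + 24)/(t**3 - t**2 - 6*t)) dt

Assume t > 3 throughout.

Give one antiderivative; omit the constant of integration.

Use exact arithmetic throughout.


Answer: -4*log(t) + log(t - 3) - log(t + 2).


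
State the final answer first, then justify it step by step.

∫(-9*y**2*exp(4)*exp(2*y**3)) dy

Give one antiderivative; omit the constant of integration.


The answer is -3*exp(2*y**3 + 4)/2.
Step 1. Substitute u = y**3 + 2, turning ∫(-9*y**2*exp(4)*exp(2*y**3)) dy into ∫(-3*exp(2*u)) du: now ∫(-3*exp(2*u)) du.
Step 2. Evaluate the standard form: now -3*exp(2*u)/2.
Step 3. Substitute back u = y**3 + 2: now -3*exp(2*y**3 + 4)/2.
Answer: -3*exp(2*y**3 + 4)/2.


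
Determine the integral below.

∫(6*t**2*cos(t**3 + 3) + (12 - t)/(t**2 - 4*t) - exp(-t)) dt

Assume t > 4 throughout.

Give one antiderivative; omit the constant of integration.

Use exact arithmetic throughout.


Answer: -3*log(t) + 2*log(t - 4) + 2*sin(t**3 + 3) + exp(-t).


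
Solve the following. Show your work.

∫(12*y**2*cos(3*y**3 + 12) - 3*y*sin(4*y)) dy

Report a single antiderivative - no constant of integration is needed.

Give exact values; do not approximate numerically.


Step 1. Rewrite: now ∫(-3*y*sin(4*y)) dy + ∫(12*y**2*cos(3*y**3 + 12)) dy.
Step 2. Integrate ∫(-3*y*sin(4*y)) dy by parts with u = y, dv = (-3*sin(4*y)) dy, so v = 3*cos(4*y)/4: now 3*y*cos(4*y)/4 + ∫(12*y**2*cos(3*y**3 + 12)) dy + ∫(-3*cos(4*y)/4) dy.
Step 3. Evaluate the standard form: now 3*y*cos(4*y)/4 - 3*sin(4*y)/16 + ∫(12*y**2*cos(3*y**3 + 12)) dy.
Step 4. Substitute u = y**3 + 4, turning ∫(12*y**2*cos(3*y**3 + 12)) dy into ∫(4*cos(3*u)) du: now 3*y*cos(4*y)/4 - 3*sin(4*y)/16 + ∫(4*cos(3*u)) du.
Step 5. Evaluate the standard form: now 3*y*cos(4*y)/4 + 4*sin(3*u)/3 - 3*sin(4*y)/16.
Step 6. Substitute back u = y**3 + 4: now 3*y*cos(4*y)/4 - 3*sin(4*y)/16 + 4*sin(3*y**3 + 12)/3.
Answer: 3*y*cos(4*y)/4 - 3*sin(4*y)/16 + 4*sin(3*y**3 + 12)/3.


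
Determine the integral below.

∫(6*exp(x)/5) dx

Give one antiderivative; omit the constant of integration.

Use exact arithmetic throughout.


Answer: 6*exp(x)/5.


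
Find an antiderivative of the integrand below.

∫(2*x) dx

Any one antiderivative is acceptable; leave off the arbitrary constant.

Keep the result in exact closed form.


Answer: x**2.


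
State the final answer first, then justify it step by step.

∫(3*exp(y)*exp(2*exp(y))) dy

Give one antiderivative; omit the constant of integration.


The answer is 3*exp(2*exp(y))/2.
Step 1. Substitute u = exp(y), turning ∫(3*exp(y)*exp(2*exp(y))) dy into ∫(3*exp(2*u)) du: now ∫(3*exp(2*u)) du.
Step 2. Evaluate the standard form: now 3*exp(2*u)/2.
Step 3. Substitute back u = exp(y): now 3*exp(2*exp(y))/2.
Answer: 3*exp(2*exp(y))/2.


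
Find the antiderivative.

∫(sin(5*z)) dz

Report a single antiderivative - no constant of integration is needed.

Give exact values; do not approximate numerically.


Answer: -cos(5*z)/5.


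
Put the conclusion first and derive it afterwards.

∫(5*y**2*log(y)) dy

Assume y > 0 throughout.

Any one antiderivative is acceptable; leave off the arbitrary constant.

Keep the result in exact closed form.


The answer is 5*y**3*log(y)/3 - 5*y**3/9.
Step 1. Integrate ∫(5*y**2*log(y)) dy by parts with u = log(y), dv = (5*y**2) dy, so v = 5*y**3/3 [assuming y > 0]: now 5*y**3*log(y)/3 + ∫(-5*y**2/3) dy.
Step 2. Evaluate the standard form: now 5*y**3*log(y)/3 - 5*y**3/9.
Answer: 5*y**3*log(y)/3 - 5*y**3/9.


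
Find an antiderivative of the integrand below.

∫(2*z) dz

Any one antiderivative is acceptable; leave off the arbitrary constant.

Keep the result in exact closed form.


Answer: z**2.


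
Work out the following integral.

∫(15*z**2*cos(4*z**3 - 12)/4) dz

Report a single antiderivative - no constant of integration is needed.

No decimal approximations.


Answer: 5*sin(4*z**3 - 12)/16.


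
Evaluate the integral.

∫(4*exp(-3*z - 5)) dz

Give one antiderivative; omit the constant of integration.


Answer: -4*exp(-3*z - 5)/3.


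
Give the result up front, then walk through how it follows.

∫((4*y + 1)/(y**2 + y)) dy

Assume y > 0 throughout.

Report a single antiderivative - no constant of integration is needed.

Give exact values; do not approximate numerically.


The answer is log(y) + 3*log(y + 1).
Step 1. Decompose ∫((4*y + 1)/(y**2 + y)) dy by partial fractions, (4*y + 1)/(y**2 + y) = 3/(y + 1) + 1/y: now ∫(1/y) dy + ∫(3/(y + 1)) dy.
Step 2. Evaluate the standard form [assuming y > 0]: now log(y) + ∫(3/(y + 1)) dy.
Step 3. Evaluate the standard form [assuming y > -1]: now log(y) + 3*log(y + 1).
Answer: log(y) + 3*log(y + 1).


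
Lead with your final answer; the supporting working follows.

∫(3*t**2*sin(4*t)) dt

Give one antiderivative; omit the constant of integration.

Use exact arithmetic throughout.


The answer is -3*t**2*cos(4*t)/4 + 3*t*sin(4*t)/8 + 3*cos(4*t)/32.
Step 1. Integrate ∫(3*t**2*sin(4*t)) dt by parts with u = t**2, dv = (3*sin(4*t)) dt, so v = -3*cos(4*t)/4: now -3*t**2*cos(4*t)/4 + ∫(3*t*cos(4*t)/2) dt.
Step 2. Integrate ∫(3*t*cos(4*t)/2) dt by parts with u = t, dv = (3*cos(4*t)/2) dt, so v = 3*sin(4*t)/8: now -3*t**2*cos(4*t)/4 + 3*t*sin(4*t)/8 + ∫(-3*sin(4*t)/8) dt.
Step 3. Evaluate the standard form: now -3*t**2*cos(4*t)/4 + 3*t*sin(4*t)/8 + 3*cos(4*t)/32.
Answer: -3*t**2*cos(4*t)/4 + 3*t*sin(4*t)/8 + 3*cos(4*t)/32.


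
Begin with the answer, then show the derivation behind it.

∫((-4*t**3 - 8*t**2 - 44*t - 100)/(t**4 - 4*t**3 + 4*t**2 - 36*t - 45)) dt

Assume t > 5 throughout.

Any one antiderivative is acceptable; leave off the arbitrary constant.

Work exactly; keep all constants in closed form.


The answer is -5*log(t - 5) + log(t + 1) + 2*atan(t/3)/3.
Step 1. Decompose ∫((-4*t**3 - 8*t**2 - 44*t - 100)/(t**4 - 4*t**3 + 4*t**2 - 36*t - 45)) dt by partial fractions, (-4*t**3 - 8*t**2 - 44*t - 100)/(t**4 - 4*t**3 + 4*t**2 - 36*t - 45) = 2/(t**2 + 9) + 1/(t + 1) - 5/(t - 5): now ∫(-5/(t - 5)) dt + ∫(1/(t + 1)) dt + ∫(2/(t**2 + 9)) dt.
Step 2. Evaluate the standard form [assuming t > 5]: now -5*log(t - 5) + ∫(1/(t + 1)) dt + ∫(2/(t**2 + 9)) dt.
Step 3. Evaluate the standard form [assuming t > -1]: now -5*log(t - 5) + log(t + 1) + ∫(2/(t**2 + 9)) dt.
Step 4. Evaluate the standard form: now -5*log(t - 5) + log(t + 1) + 2*atan(t/3)/3.
Answer: -5*log(t - 5) + log(t + 1) + 2*atan(t/3)/3.


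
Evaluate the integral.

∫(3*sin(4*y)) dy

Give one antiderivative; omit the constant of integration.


Answer: -3*cos(4*y)/4.


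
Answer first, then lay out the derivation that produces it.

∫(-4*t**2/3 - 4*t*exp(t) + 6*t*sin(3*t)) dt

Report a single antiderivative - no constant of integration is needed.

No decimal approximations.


The answer is -4*t**3/9 - 4*t*exp(t) - 2*t*cos(3*t) + 4*exp(t) + 2*sin(3*t)/3.
Step 1. Rewrite: now ∫(-4*t**2/3) dt + ∫(-4*t*exp(t)) dt + ∫(6*t*sin(3*t)) dt.
Step 2. Integrate ∫(6*t*sin(3*t)) dt by parts with u = t, dv = (6*sin(3*t)) dt, so v = -2*cos(3*t): now -2*t*cos(3*t) + ∫(-4*t**2/3) dt + ∫(-4*t*exp(t)) dt + ∫(2*cos(3*t)) dt.
Step 3. Evaluate the standard form: now -2*t*cos(3*t) + 2*sin(3*t)/3 + ∫(-4*t**2/3) dt + ∫(-4*t*exp(t)) dt.
Step 4. Evaluate the standard form: now -4*t**3/9 - 2*t*cos(3*t) + 2*sin(3*t)/3 + ∫(-4*t*exp(t)) dt.
Step 5. Integrate ∫(-4*t*exp(t)) dt by parts with u = t, dv = (-4*exp(t)) dt, so v = -4*exp(t): now -4*t**3/9 - 4*t*exp(t) - 2*t*cos(3*t) + 2*sin(3*t)/3 + ∫(4*exp(t)) dt.
Step 6. Evaluate the standard form: now -4*t**3/9 - 4*t*exp(t) - 2*t*cos(3*t) + 4*exp(t) + 2*sin(3*t)/3.
Answer: -4*t**3/9 - 4*t*exp(t) - 2*t*cos(3*t) + 4*exp(t) + 2*sin(3*t)/3.


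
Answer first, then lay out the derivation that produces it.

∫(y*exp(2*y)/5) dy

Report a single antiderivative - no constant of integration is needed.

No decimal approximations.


The answer is y*exp(2*y)/10 - exp(2*y)/20.
Step 1. Integrate ∫(y*exp(2*y)/5) dy by parts with u = y, dv = (exp(2*y)/5) dy, so v = exp(2*y)/10: now y*exp(2*y)/10 + ∫(-exp(2*y)/10) dy.
Step 2. Evaluate the standard form: now y*exp(2*y)/10 - exp(2*y)/20.
Answer: y*exp(2*y)/10 - exp(2*y)/20.


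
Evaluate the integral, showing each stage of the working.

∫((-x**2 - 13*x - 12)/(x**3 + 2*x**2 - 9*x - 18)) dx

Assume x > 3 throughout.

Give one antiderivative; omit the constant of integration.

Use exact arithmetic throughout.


Step 1. Decompose ∫((-x**2 - 13*x - 12)/(x**3 + 2*x**2 - 9*x - 18)) dx by partial fractions, (-x**2 - 13*x - 12)/(x**3 + 2*x**2 - 9*x - 18) = 3/(x + 3) - 2/(x + 2) - 2/(x - 3): now ∫(-2/(x - 3)) dx + ∫(-2/(x + 2)) dx + ∫(3/(x + 3)) dx.
Step 2. Evaluate the standard form [assuming x > 3]: now -2*log(x - 3) + ∫(-2/(x + 2)) dx + ∫(3/(x + 3)) dx.
Step 3. Evaluate the standard form [assuming x > -3]: now -2*log(x - 3) + 3*log(x + 3) + ∫(-2/(x + 2)) dx.
Step 4. Evaluate the standard form [assuming x > -2]: now -2*log(x - 3) - 2*log(x + 2) + 3*log(x + 3).
Answer: -2*log(x - 3) - 2*log(x + 2) + 3*log(x + 3).


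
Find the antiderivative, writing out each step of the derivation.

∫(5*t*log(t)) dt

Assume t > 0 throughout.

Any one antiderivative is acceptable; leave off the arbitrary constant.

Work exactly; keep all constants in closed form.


Step 1. Integrate ∫(5*t*log(t)) dt by parts with u = log(t), dv = (5*t) dt, so v = 5*t**2/2 [assuming t > 0]: now 5*t**2*log(t)/2 + ∫(-5*t/2) dt.
Step 2. Evaluate the standard form: now 5*t**2*log(t)/2 - 5*t**2/4.
Answer: 5*t**2*log(t)/2 - 5*t**2/4.


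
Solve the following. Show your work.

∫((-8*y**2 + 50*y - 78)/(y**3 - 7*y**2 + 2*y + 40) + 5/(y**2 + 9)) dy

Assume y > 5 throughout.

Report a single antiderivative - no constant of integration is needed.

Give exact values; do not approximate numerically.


Step 1. Rewrite: now ∫((-8*y**2 + 50*y - 78)/(y**3 - 7*y**2 + 2*y + 40)) dy + ∫(5/(y**2 + 9)) dy.
Step 2. Decompose ∫((-8*y**2 + 50*y - 78)/(y**3 - 7*y**2 + 2*y + 40)) dy by partial fractions, (-8*y**2 + 50*y - 78)/(y**3 - 7*y**2 + 2*y + 40) = -5/(y + 2) + 1/(y - 4) - 4/(y - 5): now ∫(-4/(y - 5)) dy + ∫(1/(y - 4)) dy + ∫(-5/(y + 2)) dy + ∫(5/(y**2 + 9)) dy.
Step 3. Evaluate the standard form [assuming y > 5]: now -4*log(y - 5) + ∫(1/(y - 4)) dy + ∫(-5/(y + 2)) dy + ∫(5/(y**2 + 9)) dy.
Step 4. Evaluate the standard form [assuming y > 4]: now -4*log(y - 5) + log(y - 4) + ∫(-5/(y + 2)) dy + ∫(5/(y**2 + 9)) dy.
Step 5. Evaluate the standard form [assuming y > -2]: now -4*log(y - 5) + log(y - 4) - 5*log(y + 2) + ∫(5/(y**2 + 9)) dy.
Step 6. Evaluate the standard form: now -4*log(y - 5) + log(y - 4) - 5*log(y + 2) + 5*atan(y/3)/3.
Answer: -4*log(y - 5) + log(y - 4) - 5*log(y + 2) + 5*atan(y/3)/3.


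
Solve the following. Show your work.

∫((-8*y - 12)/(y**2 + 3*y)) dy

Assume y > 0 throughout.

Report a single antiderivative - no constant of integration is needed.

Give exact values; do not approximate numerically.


Step 1. Decompose ∫((-8*y - 12)/(y**2 + 3*y)) dy by partial fractions, (-8*y - 12)/(y**2 + 3*y) = -4/(y + 3) - 4/y: now ∫(-4/y) dy + ∫(-4/(y + 3)) dy.
Step 2. Evaluate the standard form [assuming y > -3]: now -4*log(y + 3) + ∫(-4/y) dy.
Step 3. Evaluate the standard form [assuming y > 0]: now -4*log(y) - 4*log(y + 3).
Answer: -4*log(y) - 4*log(y + 3).


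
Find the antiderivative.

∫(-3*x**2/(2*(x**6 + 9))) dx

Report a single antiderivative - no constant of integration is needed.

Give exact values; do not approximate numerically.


Answer: -atan(x**3/3)/6.


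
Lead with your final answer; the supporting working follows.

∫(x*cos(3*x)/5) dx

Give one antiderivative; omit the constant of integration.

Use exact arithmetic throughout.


The answer is x*sin(3*x)/15 + cos(3*x)/45.
Step 1. Integrate ∫(x*cos(3*x)/5) dx by parts with u = x, dv = (cos(3*x)/5) dx, so v = sin(3*x)/15: now x*sin(3*x)/15 + ∫(-sin(3*x)/15) dx.
Step 2. Evaluate the standard form: now x*sin(3*x)/15 + cos(3*x)/45.
Answer: x*sin(3*x)/15 + cos(3*x)/45.


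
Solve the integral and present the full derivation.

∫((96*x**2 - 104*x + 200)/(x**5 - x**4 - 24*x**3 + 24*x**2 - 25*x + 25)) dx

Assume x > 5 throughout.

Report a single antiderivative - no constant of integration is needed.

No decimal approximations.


Step 1. Decompose ∫((96*x**2 - 104*x + 200)/(x**5 - x**4 - 24*x**3 + 24*x**2 - 25*x + 25)) dx by partial fractions, (96*x**2 - 104*x + 200)/(x**5 - x**4 - 24*x**3 + 24*x**2 - 25*x + 25) = 4/(x**2 + 1) + 2/(x + 5) - 4/(x - 1) + 2/(x - 5): now ∫(2/(x - 5)) dx + ∫(-4/(x - 1)) dx + ∫(2/(x + 5)) dx + ∫(4/(x**2 + 1)) dx.
Step 2. Evaluate the standard form [assuming x > 1]: now -4*log(x - 1) + ∫(2/(x - 5)) dx + ∫(2/(x + 5)) dx + ∫(4/(x**2 + 1)) dx.
Step 3. Evaluate the standard form [assuming x > -5]: now -4*log(x - 1) + 2*log(x + 5) + ∫(2/(x - 5)) dx + ∫(4/(x**2 + 1)) dx.
Step 4. Evaluate the standard form [assuming x > 5]: now 2*log(x - 5) - 4*log(x - 1) + 2*log(x + 5) + ∫(4/(x**2 + 1)) dx.
Step 5. Evaluate the standard form: now 2*log(x - 5) - 4*log(x - 1) + 2*log(x + 5) + 4*atan(x).
Answer: 2*log(x - 5) - 4*log(x - 1) + 2*log(x + 5) + 4*atan(x).


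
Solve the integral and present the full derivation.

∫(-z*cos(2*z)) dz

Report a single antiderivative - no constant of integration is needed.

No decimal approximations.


Step 1. Integrate ∫(-z*cos(2*z)) dz by parts with u = z, dv = (-cos(2*z)) dz, so v = -sin(2*z)/2: now -z*sin(2*z)/2 + ∫(sin(2*z)/2) dz.
Step 2. Evaluate the standard form: now -z*sin(2*z)/2 - cos(2*z)/4.
Answer: -z*sin(2*z)/2 - cos(2*z)/4.


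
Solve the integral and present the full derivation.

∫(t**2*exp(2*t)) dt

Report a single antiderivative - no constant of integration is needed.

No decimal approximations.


Step 1. Integrate ∫(t**2*exp(2*t)) dt by parts with u = t**2, dv = (exp(2*t)) dt, so v = exp(2*t)/2: now t**2*exp(2*t)/2 + ∫(-t*exp(2*t)) dt.
Step 2. Integrate ∫(-t*exp(2*t)) dt by parts with u = t, dv = (-exp(2*t)) dt, so v = -exp(2*t)/2: now t**2*exp(2*t)/2 - t*exp(2*t)/2 + ∫(exp(2*t)/2) dt.
Step 3. Evaluate the standard form: now t**2*exp(2*t)/2 - t*exp(2*t)/2 + exp(2*t)/4.
Answer: t**2*exp(2*t)/2 - t*exp(2*t)/2 + exp(2*t)/4.


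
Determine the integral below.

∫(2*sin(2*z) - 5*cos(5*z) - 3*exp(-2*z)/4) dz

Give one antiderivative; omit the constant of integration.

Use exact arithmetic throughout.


Answer: -sin(5*z) - cos(2*z) + 3*exp(-2*z)/8.


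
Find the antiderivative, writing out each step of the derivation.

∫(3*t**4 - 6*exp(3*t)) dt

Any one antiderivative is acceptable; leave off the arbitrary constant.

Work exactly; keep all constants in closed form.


Step 1. Rewrite: now ∫(3*t**4) dt + ∫(-6*exp(3*t)) dt.
Step 2. Evaluate the standard form: now -2*exp(3*t) + ∫(3*t**4) dt.
Step 3. Evaluate the standard form: now 3*t**5/5 - 2*exp(3*t).
Answer: 3*t**5/5 - 2*exp(3*t).


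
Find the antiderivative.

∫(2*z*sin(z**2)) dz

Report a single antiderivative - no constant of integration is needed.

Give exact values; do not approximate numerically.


Answer: -cos(z**2).


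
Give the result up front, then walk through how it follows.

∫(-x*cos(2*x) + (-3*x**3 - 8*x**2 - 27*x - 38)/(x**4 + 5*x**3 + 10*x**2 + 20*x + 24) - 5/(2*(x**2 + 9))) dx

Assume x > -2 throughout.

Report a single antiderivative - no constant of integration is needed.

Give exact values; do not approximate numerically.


The answer is -x*sin(2*x)/2 + log(x + 2) - 4*log(x + 3) - cos(2*x)/4 - 5*atan(x/3)/6 - 3*atan(x/2)/2.
Step 1. Rewrite: now ∫(-x*cos(2*x)) dx + ∫((-3*x**3 - 8*x**2 - 27*x - 38)/(x**4 + 5*x**3 + 10*x**2 + 20*x + 24)) dx + ∫(-5/(2*(x**2 + 9))) dx.
Step 2. Integrate ∫(-x*cos(2*x)) dx by parts with u = x, dv = (-cos(2*x)) dx, so v = -sin(2*x)/2: now -x*sin(2*x)/2 + ∫((-3*x**3 - 8*x**2 - 27*x - 38)/(x**4 + 5*x**3 + 10*x**2 + 20*x + 24)) dx + ∫(-5/(2*(x**2 + 9))) dx + ∫(sin(2*x)/2) dx.
Step 3. Evaluate the standard form: now -x*sin(2*x)/2 - cos(2*x)/4 + ∫((-3*x**3 - 8*x**2 - 27*x - 38)/(x**4 + 5*x**3 + 10*x**2 + 20*x + 24)) dx + ∫(-5/(2*(x**2 + 9))) dx.
Step 4. Evaluate the standard form: now -x*sin(2*x)/2 - cos(2*x)/4 - 5*atan(x/3)/6 + ∫((-3*x**3 - 8*x**2 - 27*x - 38)/(x**4 + 5*x**3 + 10*x**2 + 20*x + 24)) dx.
Step 5. Decompose ∫((-3*x**3 - 8*x**2 - 27*x - 38)/(x**4 + 5*x**3 + 10*x**2 + 20*x + 24)) dx by partial fractions, (-3*x**3 - 8*x**2 - 27*x - 38)/(x**4 + 5*x**3 + 10*x**2 + 20*x + 24) = -3/(x**2 + 4) - 4/(x + 3) + 1/(x + 2): now -x*sin(2*x)/2 - cos(2*x)/4 - 5*atan(x/3)/6 + ∫(1/(x + 2)) dx + ∫(-4/(x + 3)) dx + ∫(-3/(x**2 + 4)) dx.
Step 6. Evaluate the standard form [assuming x > -2]: now -x*sin(2*x)/2 + log(x + 2) - cos(2*x)/4 - 5*atan(x/3)/6 + ∫(-4/(x + 3)) dx + ∫(-3/(x**2 + 4)) dx.
Step 7. Evaluate the standard form [assuming x > -3]: now -x*sin(2*x)/2 + log(x + 2) - 4*log(x + 3) - cos(2*x)/4 - 5*atan(x/3)/6 + ∫(-3/(x**2 + 4)) dx.
Step 8. Evaluate the standard form: now -x*sin(2*x)/2 + log(x + 2) - 4*log(x + 3) - cos(2*x)/4 - 5*atan(x/3)/6 - 3*atan(x/2)/2.
Answer: -x*sin(2*x)/2 + log(x + 2) - 4*log(x + 3) - cos(2*x)/4 - 5*atan(x/3)/6 - 3*atan(x/2)/2.


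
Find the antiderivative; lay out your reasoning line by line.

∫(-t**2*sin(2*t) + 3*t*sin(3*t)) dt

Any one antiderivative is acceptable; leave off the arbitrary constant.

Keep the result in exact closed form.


Step 1. Rewrite: now ∫(3*t*sin(3*t)) dt + ∫(-t**2*sin(2*t)) dt.
Step 2. Integrate ∫(-t**2*sin(2*t)) dt by parts with u = t**2, dv = (-sin(2*t)) dt, so v = cos(2*t)/2: now t**2*cos(2*t)/2 + ∫(3*t*sin(3*t)) dt + ∫(-t*cos(2*t)) dt.
Step 3. Integrate ∫(-t*cos(2*t)) dt by parts with u = t, dv = (-cos(2*t)) dt, so v = -sin(2*t)/2: now t**2*cos(2*t)/2 - t*sin(2*t)/2 + ∫(3*t*sin(3*t)) dt + ∫(sin(2*t)/2) dt.
Step 4. Evaluate the standard form: now t**2*cos(2*t)/2 - t*sin(2*t)/2 - cos(2*t)/4 + ∫(3*t*sin(3*t)) dt.
Step 5. Integrate ∫(3*t*sin(3*t)) dt by parts with u = t, dv = (3*sin(3*t)) dt, so v = -cos(3*t): now t**2*cos(2*t)/2 - t*sin(2*t)/2 - t*cos(3*t) - cos(2*t)/4 + ∫(cos(3*t)) dt.
Step 6. Evaluate the standard form: now t**2*cos(2*t)/2 - t*sin(2*t)/2 - t*cos(3*t) + sin(3*t)/3 - cos(2*t)/4.
Answer: t**2*cos(2*t)/2 - t*sin(2*t)/2 - t*cos(3*t) + sin(3*t)/3 - cos(2*t)/4.


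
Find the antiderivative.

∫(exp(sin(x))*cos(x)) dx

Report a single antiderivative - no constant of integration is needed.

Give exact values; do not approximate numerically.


Answer: exp(sin(x)).


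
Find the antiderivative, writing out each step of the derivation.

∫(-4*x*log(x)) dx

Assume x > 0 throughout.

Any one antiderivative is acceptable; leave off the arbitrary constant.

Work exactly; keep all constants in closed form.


Step 1. Integrate ∫(-4*x*log(x)) dx by parts with u = log(x), dv = (-4*x) dx, so v = -2*x**2 [assuming x > 0]: now -2*x**2*log(x) + ∫(2*x) dx.
Step 2. Evaluate the standard form: now -2*x**2*log(x) + x**2.
Answer: -2*x**2*log(x) + x**2.


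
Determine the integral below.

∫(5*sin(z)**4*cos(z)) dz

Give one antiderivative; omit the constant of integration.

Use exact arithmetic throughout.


Answer: sin(z)**5.


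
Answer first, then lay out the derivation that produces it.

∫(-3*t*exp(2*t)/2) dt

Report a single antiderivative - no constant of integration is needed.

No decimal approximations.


The answer is -3*t*exp(2*t)/4 + 3*exp(2*t)/8.
Step 1. Integrate ∫(-3*t*exp(2*t)/2) dt by parts with u = t, dv = (-3*exp(2*t)/2) dt, so v = -3*exp(2*t)/4: now -3*t*exp(2*t)/4 + ∫(3*exp(2*t)/4) dt.
Step 2. Evaluate the standard form: now -3*t*exp(2*t)/4 + 3*exp(2*t)/8.
Answer: -3*t*exp(2*t)/4 + 3*exp(2*t)/8.


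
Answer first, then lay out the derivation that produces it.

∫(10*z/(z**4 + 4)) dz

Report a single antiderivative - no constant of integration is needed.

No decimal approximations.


The answer is 5*atan(z**2/2)/2.
Step 1. Substitute u = z**2, turning ∫(10*z/(z**4 + 4)) dz into ∫(5/(u**2 + 4)) du: now ∫(5/(u**2 + 4)) du.
Step 2. Evaluate the standard form: now 5*atan(u/2)/2.
Step 3. Substitute back u = z**2: now 5*atan(z**2/2)/2.
Answer: 5*atan(z**2/2)/2.


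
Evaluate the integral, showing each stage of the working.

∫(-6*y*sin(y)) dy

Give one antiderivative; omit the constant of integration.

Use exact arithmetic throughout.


Step 1. Integrate ∫(-6*y*sin(y)) dy by parts with u = y, dv = (-6*sin(y)) dy, so v = 6*cos(y): now 6*y*cos(y) + ∫(-6*cos(y)) dy.
Step 2. Evaluate the standard form: now 6*y*cos(y) - 6*sin(y).
Answer: 6*y*cos(y) - 6*sin(y).


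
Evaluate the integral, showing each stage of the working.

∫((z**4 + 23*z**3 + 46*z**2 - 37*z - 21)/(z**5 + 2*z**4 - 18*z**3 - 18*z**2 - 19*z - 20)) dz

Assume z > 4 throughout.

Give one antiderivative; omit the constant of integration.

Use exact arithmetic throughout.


Step 1. Decompose ∫((z**4 + 23*z**3 + 46*z**2 - 37*z - 21)/(z**5 + 2*z**4 - 18*z**3 - 18*z**2 - 19*z - 20)) dz by partial fractions, (z**4 + 23*z**3 + 46*z**2 - 37*z - 21)/(z**5 + 2*z**4 - 18*z**3 - 18*z**2 - 19*z - 20) = 3/(z**2 + 1) - 1/(z + 5) - 1/(z + 1) + 3/(z - 4): now ∫(3/(z - 4)) dz + ∫(-1/(z + 1)) dz + ∫(-1/(z + 5)) dz + ∫(3/(z**2 + 1)) dz.
Step 2. Evaluate the standard form [assuming z > -1]: now -log(z + 1) + ∫(3/(z - 4)) dz + ∫(-1/(z + 5)) dz + ∫(3/(z**2 + 1)) dz.
Step 3. Evaluate the standard form [assuming z > 4]: now 3*log(z - 4) - log(z + 1) + ∫(-1/(z + 5)) dz + ∫(3/(z**2 + 1)) dz.
Step 4. Evaluate the standard form [assuming z > -5]: now 3*log(z - 4) - log(z + 1) - log(z + 5) + ∫(3/(z**2 + 1)) dz.
Step 5. Evaluate the standard form: now 3*log(z - 4) - log(z + 1) - log(z + 5) + 3*atan(z).
Answer: 3*log(z - 4) - log(z + 1) - log(z + 5) + 3*atan(z).


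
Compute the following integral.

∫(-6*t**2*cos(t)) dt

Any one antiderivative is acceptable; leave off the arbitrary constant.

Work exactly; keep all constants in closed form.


Answer: -6*t**2*sin(t) - 12*t*cos(t) + 12*sin(t).


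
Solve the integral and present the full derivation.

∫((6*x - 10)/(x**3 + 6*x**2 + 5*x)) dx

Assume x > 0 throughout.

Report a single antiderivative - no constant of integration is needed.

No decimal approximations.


Step 1. Decompose ∫((6*x - 10)/(x**3 + 6*x**2 + 5*x)) dx by partial fractions, (6*x - 10)/(x**3 + 6*x**2 + 5*x) = -2/(x + 5) + 4/(x + 1) - 2/x: now ∫(-2/x) dx + ∫(4/(x + 1)) dx + ∫(-2/(x + 5)) dx.
Step 2. Evaluate the standard form [assuming x > -5]: now -2*log(x + 5) + ∫(-2/x) dx + ∫(4/(x + 1)) dx.
Step 3. Evaluate the standard form [assuming x > -1]: now 4*log(x + 1) - 2*log(x + 5) + ∫(-2/x) dx.
Step 4. Evaluate the standard form [assuming x > 0]: now -2*log(x) + 4*log(x + 1) - 2*log(x + 5).
Answer: -2*log(x) + 4*log(x + 1) - 2*log(x + 5).


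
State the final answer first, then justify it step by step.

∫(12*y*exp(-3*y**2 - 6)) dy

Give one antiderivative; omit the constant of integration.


The answer is -2*exp(-3*y**2 - 6).
Step 1. Substitute u = y**2 + 2, turning ∫(12*y*exp(-3*y**2 - 6)) dy into ∫(6*exp(-3*u)) du: now ∫(6*exp(-3*u)) du.
Step 2. Evaluate the standard form: now -2*exp(-3*u).
Step 3. Substitute back u = y**2 + 2: now -2*exp(-3*y**2 - 6).
Answer: -2*exp(-3*y**2 - 6).


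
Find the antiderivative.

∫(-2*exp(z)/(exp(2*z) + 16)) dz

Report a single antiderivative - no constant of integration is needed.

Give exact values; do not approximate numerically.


Answer: -atan(exp(z)/4)/2.


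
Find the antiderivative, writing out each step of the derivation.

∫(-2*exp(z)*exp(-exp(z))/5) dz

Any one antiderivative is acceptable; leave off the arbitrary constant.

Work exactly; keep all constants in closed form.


Step 1. Substitute u = exp(z), turning ∫(-2*exp(z)*exp(-exp(z))/5) dz into ∫(-2*exp(-u)/5) du: now ∫(-2*exp(-u)/5) du.
Step 2. Evaluate the standard form: now 2*exp(-u)/5.
Step 3. Substitute back u = exp(z): now 2*exp(-exp(z))/5.
Answer: 2*exp(-exp(z))/5.


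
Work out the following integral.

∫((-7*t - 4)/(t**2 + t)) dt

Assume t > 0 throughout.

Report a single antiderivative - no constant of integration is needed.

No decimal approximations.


Answer: -4*log(t) - 3*log(t + 1).


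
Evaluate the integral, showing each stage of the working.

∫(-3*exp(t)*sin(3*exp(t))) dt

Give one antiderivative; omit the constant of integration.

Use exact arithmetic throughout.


Step 1. Substitute u = exp(t), turning ∫(-3*exp(t)*sin(3*exp(t))) dt into ∫(-3*sin(3*u)) du: now ∫(-3*sin(3*u)) du.
Step 2. Evaluate the standard form: now cos(3*u).
Step 3. Substitute back u = exp(t): now cos(3*exp(t)).
Answer: cos(3*exp(t)).


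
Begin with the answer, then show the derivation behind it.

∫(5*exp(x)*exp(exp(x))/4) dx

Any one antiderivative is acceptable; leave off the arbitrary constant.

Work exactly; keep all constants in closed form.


The answer is 5*exp(exp(x))/4.
Step 1. Substitute u = exp(x), turning ∫(5*exp(x)*exp(exp(x))/4) dx into ∫(5*exp(u)/4) du: now ∫(5*exp(u)/4) du.
Step 2. Evaluate the standard form: now 5*exp(u)/4.
Step 3. Substitute back u = exp(x): now 5*exp(exp(x))/4.
Answer: 5*exp(exp(x))/4.


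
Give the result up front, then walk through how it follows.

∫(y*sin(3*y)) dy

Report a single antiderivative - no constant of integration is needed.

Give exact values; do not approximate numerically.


The answer is -y*cos(3*y)/3 + sin(3*y)/9.
Step 1. Integrate ∫(y*sin(3*y)) dy by parts with u = y, dv = (sin(3*y)) dy, so v = -cos(3*y)/3: now -y*cos(3*y)/3 + ∫(cos(3*y)/3) dy.
Step 2. Evaluate the standard form: now -y*cos(3*y)/3 + sin(3*y)/9.
Answer: -y*cos(3*y)/3 + sin(3*y)/9.
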